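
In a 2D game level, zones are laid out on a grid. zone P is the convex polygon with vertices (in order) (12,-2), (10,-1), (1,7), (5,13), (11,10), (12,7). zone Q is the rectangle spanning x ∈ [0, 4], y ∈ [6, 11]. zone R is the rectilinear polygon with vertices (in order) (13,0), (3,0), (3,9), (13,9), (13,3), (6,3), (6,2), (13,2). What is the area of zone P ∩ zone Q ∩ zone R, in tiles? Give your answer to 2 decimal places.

The intersection is the polygon with vertices (4,6), (3,6), (3,9), (4,9).
By the shoelace formula its area is 3.00.

3.00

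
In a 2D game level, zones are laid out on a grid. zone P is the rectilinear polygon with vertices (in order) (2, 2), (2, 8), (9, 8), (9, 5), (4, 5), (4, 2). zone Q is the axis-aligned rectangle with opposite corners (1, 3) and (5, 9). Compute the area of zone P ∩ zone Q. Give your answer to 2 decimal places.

The intersection is the polygon with vertices (2,8), (5,8), (5,5), (4,5), (4,3), (2,3).
By the shoelace formula its area is 13.00.

13.00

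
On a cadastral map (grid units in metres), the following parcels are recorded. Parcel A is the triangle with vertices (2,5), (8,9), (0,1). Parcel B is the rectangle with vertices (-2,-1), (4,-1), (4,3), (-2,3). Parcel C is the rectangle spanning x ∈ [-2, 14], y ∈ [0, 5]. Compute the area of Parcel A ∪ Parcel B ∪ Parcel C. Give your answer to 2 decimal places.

90.00

By inclusion–exclusion:
Individual areas: |Parcel A| = 8, |Parcel B| = 24, |Parcel C| = 80.
|Parcel A∩Parcel B| = 1.
|Parcel A∩Parcel C| = 4.
|Parcel B∩Parcel C|: x∈[-2,4], y∈[0,3] → 6·3 = 18.
|Parcel A∩Parcel B∩Parcel C| = 1.
|Parcel A ∪ Parcel B ∪ Parcel C| = 112 − 23 + 1 = 90.00.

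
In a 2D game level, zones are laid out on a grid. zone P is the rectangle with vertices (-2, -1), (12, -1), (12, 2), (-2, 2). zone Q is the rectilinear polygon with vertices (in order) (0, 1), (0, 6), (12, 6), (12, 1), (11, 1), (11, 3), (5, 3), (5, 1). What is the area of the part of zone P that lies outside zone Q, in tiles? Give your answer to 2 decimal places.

|zone P| = 42, |zone P∩zone Q| = 6.
|zone P ∖ zone Q| = |zone P| − |zone P∩zone Q| = 42 − 6 = 36.00.

36.00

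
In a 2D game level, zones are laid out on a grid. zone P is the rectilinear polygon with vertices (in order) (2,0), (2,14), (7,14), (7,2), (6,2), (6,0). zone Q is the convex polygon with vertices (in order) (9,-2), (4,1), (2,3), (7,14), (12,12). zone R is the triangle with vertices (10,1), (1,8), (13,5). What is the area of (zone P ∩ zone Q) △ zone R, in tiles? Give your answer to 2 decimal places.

48.92

|zone P ∩ zone Q| = 35.6667.
|(zone P ∩ zone Q) ∩ zone R| = 7.6249.
|(zone P ∩ zone Q) △ zone R| = 35.6667 + 28.5 − 15.2498 = 48.92.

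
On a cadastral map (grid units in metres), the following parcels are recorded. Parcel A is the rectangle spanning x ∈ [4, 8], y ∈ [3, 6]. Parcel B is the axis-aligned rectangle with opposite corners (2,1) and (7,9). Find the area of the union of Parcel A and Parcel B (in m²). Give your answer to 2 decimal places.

43.00

By inclusion–exclusion:
Individual areas: |Parcel A| = 12, |Parcel B| = 40.
|Parcel A∩Parcel B|: x∈[4,7], y∈[3,6] → 3·3 = 9.
|Parcel A ∪ Parcel B| = 52 − 9 = 43.00.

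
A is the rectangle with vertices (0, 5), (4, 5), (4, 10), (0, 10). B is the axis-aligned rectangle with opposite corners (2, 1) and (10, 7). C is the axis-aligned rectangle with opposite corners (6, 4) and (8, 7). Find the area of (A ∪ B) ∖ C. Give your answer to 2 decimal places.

58.00

|A ∪ B| = 64.
|(A ∪ B) ∩ C| = 6.
|(A ∪ B) ∖ C| = 64 − 6 = 58.00.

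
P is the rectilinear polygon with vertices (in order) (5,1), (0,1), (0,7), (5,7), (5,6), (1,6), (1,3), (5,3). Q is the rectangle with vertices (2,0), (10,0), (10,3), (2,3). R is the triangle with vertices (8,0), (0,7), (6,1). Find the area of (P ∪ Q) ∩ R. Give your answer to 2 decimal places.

1.93

|P ∪ Q| = 36.
|(P ∪ Q) ∩ R| = 1.93.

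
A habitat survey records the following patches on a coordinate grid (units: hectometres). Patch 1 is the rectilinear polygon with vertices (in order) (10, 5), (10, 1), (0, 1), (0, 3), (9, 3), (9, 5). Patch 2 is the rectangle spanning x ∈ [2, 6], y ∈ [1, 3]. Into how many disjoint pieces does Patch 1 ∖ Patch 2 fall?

Patch 1 ∖ Patch 2 splits into 2 disjoint pieces (area 10, area 4).

2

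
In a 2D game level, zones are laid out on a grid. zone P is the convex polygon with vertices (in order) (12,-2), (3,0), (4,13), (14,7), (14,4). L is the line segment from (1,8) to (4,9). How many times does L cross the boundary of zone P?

1

The segment meets the boundary at (3.684,8.895).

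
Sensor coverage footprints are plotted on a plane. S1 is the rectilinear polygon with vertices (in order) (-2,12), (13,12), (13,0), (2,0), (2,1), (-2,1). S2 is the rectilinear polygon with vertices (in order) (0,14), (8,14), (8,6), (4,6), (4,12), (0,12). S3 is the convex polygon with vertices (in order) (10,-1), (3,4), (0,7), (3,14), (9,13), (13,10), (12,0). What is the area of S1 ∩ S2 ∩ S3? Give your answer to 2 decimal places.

24.00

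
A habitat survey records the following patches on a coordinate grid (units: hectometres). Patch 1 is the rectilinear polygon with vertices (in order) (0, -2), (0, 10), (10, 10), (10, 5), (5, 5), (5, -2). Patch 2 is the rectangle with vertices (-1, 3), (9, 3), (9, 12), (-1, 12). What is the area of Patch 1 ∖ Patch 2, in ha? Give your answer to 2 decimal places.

|Patch 1| = 85, |Patch 1∩Patch 2| = 55.
|Patch 1 ∖ Patch 2| = |Patch 1| − |Patch 1∩Patch 2| = 85 − 55 = 30.00.

30.00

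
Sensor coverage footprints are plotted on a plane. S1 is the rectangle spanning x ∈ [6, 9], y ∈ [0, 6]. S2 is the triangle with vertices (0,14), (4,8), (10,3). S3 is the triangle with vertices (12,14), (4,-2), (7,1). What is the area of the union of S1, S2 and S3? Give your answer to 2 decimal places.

30.52

By inclusion–exclusion:
Individual areas: |S1| = 18, |S2| = 8, |S3| = 12.
|S1∩S2| = 1.1758.
|S1∩S3| = 6.3077.
|S2∩S3| = 0.3907.
|S1∩S2∩S3| = 0.3907.
|S1 ∪ S2 ∪ S3| = 38 − 7.8742 + 0.3907 = 30.52.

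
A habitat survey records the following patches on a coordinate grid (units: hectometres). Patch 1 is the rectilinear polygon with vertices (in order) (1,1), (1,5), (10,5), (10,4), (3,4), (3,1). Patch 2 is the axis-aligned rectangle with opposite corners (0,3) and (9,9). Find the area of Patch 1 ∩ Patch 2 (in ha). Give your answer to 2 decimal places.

10.00

The intersection is the polygon with vertices (1,5), (9,5), (9,4), (3,4), (3,3), (1,3).
By the shoelace formula its area is 10.00.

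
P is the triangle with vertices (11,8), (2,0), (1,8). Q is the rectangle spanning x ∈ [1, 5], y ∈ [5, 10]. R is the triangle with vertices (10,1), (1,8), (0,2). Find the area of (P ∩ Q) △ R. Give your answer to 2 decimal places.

|P ∩ Q| = 11.4375.
|(P ∩ Q) ∩ R| = 5.2232.
|(P ∩ Q) △ R| = 11.4375 + 30.5 − 10.4464 = 31.49.

31.49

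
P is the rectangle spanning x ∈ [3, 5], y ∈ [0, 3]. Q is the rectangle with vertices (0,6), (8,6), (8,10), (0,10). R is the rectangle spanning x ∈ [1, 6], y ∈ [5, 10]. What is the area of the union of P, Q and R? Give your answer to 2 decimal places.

By inclusion–exclusion:
Individual areas: |P| = 6, |Q| = 32, |R| = 25.
|P∩Q| = 0 (no overlap).
|P∩R| = 0 (no overlap).
|Q∩R|: x∈[1,6], y∈[6,10] → 5·4 = 20.
|P∩Q∩R| = 0.
|P ∪ Q ∪ R| = 63 − 20 + 0 = 43.00.

43.00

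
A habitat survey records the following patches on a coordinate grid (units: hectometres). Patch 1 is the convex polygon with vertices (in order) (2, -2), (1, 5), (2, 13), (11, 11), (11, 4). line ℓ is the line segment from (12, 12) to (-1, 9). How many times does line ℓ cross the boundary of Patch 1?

The segment meets the boundary at (1.574,9.594), (9.302,11.377).

2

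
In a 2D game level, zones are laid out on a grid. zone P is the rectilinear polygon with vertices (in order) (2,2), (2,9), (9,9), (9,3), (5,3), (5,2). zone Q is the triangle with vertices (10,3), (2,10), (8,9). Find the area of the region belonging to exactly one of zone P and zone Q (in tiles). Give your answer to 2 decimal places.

34.98

|zone P| = 45, |zone Q| = 17, |zone P∩zone Q| = 13.5089.
|zone P △ zone Q| = |zone P| + |zone Q| − 2·|zone P∩zone Q| = 45 + 17 − 27.0179 = 34.98.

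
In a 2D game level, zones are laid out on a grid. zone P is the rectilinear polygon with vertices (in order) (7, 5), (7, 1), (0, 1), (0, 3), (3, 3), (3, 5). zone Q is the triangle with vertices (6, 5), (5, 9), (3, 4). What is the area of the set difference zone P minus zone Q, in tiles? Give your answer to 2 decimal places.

20.70

|zone P| = 22, |zone P∩zone Q| = 1.3.
|zone P ∖ zone Q| = |zone P| − |zone P∩zone Q| = 22 − 1.3 = 20.70.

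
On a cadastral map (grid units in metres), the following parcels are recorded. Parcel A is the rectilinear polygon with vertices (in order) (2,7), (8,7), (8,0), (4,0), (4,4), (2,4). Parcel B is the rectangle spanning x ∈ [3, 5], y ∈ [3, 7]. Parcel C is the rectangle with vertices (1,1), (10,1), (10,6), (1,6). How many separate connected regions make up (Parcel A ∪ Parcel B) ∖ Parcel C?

2

(Parcel A ∪ Parcel B) ∖ Parcel C splits into 2 disjoint pieces (area 6, area 4).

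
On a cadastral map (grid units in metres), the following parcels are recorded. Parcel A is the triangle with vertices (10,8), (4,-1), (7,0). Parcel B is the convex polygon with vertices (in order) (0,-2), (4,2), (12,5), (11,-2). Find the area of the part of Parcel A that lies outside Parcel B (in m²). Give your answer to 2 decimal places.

|Parcel A| = 10.5, |Parcel A∩Parcel B| = 7.3182.
|Parcel A ∖ Parcel B| = |Parcel A| − |Parcel A∩Parcel B| = 10.5 − 7.3182 = 3.18.

3.18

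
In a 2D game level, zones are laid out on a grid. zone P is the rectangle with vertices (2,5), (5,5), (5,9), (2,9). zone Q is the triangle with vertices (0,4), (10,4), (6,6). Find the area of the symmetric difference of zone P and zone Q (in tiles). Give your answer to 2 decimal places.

|zone P| = 12, |zone Q| = 10, |zone P∩zone Q| = 0.6667.
|zone P △ zone Q| = |zone P| + |zone Q| − 2·|zone P∩zone Q| = 12 + 10 − 1.3333 = 20.67.

20.67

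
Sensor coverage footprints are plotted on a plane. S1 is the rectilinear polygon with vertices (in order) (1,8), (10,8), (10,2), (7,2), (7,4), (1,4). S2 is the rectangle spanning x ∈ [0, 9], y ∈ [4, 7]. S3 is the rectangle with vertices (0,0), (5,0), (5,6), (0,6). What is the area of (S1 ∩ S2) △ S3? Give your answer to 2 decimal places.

|S1 ∩ S2| = 24.
|(S1 ∩ S2) ∩ S3| = 8.
|(S1 ∩ S2) △ S3| = 24 + 30 − 16 = 38.00.

38.00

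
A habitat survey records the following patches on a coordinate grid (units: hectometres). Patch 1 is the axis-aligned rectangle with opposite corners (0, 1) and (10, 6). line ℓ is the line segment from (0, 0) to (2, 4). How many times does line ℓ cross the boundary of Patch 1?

1

The segment meets the boundary at (0.5,1).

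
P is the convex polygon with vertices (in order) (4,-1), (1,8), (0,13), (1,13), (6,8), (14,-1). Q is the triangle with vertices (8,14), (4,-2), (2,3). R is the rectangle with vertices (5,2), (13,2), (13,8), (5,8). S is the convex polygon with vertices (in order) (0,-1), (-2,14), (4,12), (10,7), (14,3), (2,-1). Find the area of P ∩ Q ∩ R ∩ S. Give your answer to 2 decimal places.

4.39

The intersection is the polygon with vertices (5,2), (5,8), (6,8), (6.39,7.561).
By the shoelace formula its area is 4.39.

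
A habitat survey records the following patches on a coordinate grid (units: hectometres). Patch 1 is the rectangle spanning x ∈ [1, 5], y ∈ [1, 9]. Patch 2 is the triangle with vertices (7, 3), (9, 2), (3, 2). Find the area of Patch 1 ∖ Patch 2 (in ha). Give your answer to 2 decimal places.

|Patch 1| = 32, |Patch 1∩Patch 2| = 0.5.
|Patch 1 ∖ Patch 2| = |Patch 1| − |Patch 1∩Patch 2| = 32 − 0.5 = 31.50.

31.50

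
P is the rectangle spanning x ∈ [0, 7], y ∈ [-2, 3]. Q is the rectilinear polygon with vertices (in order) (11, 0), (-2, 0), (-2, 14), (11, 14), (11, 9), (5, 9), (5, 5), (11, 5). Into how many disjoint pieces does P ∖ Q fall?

1

P ∖ Q is a single connected region.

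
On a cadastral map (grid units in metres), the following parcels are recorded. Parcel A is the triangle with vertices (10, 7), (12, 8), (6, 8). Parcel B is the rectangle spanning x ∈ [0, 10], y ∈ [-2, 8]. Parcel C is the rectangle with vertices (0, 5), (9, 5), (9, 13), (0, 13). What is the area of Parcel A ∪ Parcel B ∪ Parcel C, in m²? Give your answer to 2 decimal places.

146.00

By inclusion–exclusion:
Individual areas: |Parcel A| = 3, |Parcel B| = 100, |Parcel C| = 72.
|Parcel A∩Parcel B| = 2.
|Parcel A∩Parcel C| = 1.125.
|Parcel B∩Parcel C|: x∈[0,9], y∈[5,8] → 9·3 = 27.
|Parcel A∩Parcel B∩Parcel C| = 1.125.
|Parcel A ∪ Parcel B ∪ Parcel C| = 175 − 30.125 + 1.125 = 146.00.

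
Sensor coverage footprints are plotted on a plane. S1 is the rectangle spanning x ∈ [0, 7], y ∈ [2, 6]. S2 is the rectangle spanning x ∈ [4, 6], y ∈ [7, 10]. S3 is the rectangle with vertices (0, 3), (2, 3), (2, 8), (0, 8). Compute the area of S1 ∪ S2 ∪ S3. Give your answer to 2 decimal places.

By inclusion–exclusion:
Individual areas: |S1| = 28, |S2| = 6, |S3| = 10.
|S1∩S2| = 0 (no overlap).
|S1∩S3|: x∈[0,2], y∈[3,6] → 2·3 = 6.
|S2∩S3| = 0 (no overlap).
|S1∩S2∩S3| = 0.
|S1 ∪ S2 ∪ S3| = 44 − 6 + 0 = 38.00.

38.00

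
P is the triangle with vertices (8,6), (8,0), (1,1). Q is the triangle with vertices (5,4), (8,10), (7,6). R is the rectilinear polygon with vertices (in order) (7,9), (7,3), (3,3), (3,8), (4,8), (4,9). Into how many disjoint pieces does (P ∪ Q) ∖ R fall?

2

(P ∪ Q) ∖ R splits into 2 disjoint pieces (area 17.3429, area 1).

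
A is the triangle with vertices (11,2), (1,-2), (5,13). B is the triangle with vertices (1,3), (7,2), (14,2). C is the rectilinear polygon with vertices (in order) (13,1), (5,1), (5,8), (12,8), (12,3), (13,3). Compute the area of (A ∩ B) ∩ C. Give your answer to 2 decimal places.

2.42

The region (A ∩ B) ∩ C is the polygon with vertices (10.869,2.241), (11,2), (7,2), (5,2.333), (5,2.692).
By the shoelace formula its area is 2.42.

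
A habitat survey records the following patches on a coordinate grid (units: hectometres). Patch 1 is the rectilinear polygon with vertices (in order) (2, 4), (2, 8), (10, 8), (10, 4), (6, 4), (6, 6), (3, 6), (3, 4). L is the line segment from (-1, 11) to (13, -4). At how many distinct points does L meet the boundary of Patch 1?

2

The segment meets the boundary at (3.667,6), (2,7.786).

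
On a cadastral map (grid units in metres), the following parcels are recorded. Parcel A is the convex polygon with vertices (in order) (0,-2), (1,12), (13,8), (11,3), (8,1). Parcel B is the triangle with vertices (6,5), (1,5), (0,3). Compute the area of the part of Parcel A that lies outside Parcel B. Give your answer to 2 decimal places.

107.13

|Parcel A| = 112, |Parcel A∩Parcel B| = 4.873.
|Parcel A ∖ Parcel B| = |Parcel A| − |Parcel A∩Parcel B| = 112 − 4.873 = 107.13.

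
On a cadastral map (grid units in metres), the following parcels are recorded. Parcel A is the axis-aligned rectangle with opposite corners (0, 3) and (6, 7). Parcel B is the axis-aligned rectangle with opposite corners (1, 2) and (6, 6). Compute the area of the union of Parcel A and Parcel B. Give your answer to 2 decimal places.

29.00

By inclusion–exclusion:
Individual areas: |Parcel A| = 24, |Parcel B| = 20.
|Parcel A∩Parcel B|: x∈[1,6], y∈[3,6] → 5·3 = 15.
|Parcel A ∪ Parcel B| = 44 − 15 = 29.00.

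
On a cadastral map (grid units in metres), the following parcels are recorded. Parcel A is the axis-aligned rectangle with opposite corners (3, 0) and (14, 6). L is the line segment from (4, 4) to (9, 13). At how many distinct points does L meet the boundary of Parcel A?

1

The segment meets the boundary at (5.111,6).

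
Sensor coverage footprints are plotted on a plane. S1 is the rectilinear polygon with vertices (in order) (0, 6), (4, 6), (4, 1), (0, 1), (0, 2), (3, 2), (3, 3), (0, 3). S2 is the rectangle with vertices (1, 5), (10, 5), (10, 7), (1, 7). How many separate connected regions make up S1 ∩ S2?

1

S1 ∩ S2 is a single connected region.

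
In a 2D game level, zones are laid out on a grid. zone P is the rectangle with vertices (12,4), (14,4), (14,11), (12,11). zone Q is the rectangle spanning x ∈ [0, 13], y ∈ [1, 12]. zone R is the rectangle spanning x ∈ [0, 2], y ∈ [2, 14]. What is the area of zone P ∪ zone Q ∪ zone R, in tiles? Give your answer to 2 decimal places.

154.00

By inclusion–exclusion:
Individual areas: |zone P| = 14, |zone Q| = 143, |zone R| = 24.
|zone P∩zone Q|: x∈[12,13], y∈[4,11] → 1·7 = 7.
|zone P∩zone R| = 0 (no overlap).
|zone Q∩zone R|: x∈[0,2], y∈[2,12] → 2·10 = 20.
|zone P∩zone Q∩zone R| = 0.
|zone P ∪ zone Q ∪ zone R| = 181 − 27 + 0 = 154.00.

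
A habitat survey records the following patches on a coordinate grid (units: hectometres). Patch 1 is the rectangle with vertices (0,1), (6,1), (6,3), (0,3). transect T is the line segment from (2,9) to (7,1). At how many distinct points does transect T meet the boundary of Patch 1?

The segment meets the boundary at (6,2.6), (5.75,3).

2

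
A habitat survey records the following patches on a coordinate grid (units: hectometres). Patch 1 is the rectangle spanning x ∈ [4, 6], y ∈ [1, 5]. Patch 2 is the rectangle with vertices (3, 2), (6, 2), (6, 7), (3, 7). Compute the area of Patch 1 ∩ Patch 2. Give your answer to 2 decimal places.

6.00

|Patch 1∩Patch 2|: x∈[4,6], y∈[2,5] → 2·3 = 6.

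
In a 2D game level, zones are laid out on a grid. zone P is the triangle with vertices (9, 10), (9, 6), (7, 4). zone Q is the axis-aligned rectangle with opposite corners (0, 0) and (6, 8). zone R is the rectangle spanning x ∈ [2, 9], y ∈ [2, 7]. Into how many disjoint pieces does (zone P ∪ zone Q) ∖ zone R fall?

(zone P ∪ zone Q) ∖ zone R splits into 2 disjoint pieces (area 1.5, area 28).

2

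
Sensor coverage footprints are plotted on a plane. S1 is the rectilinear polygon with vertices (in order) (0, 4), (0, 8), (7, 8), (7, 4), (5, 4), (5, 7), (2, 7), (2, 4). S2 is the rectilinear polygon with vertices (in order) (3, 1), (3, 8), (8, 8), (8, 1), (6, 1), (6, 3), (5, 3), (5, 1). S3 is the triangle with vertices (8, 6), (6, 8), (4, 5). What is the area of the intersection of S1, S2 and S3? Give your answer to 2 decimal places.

The intersection is the polygon with vertices (7,5.75), (5,5.25), (5,6.5), (6,8), (7,7).
By the shoelace formula its area is 3.75.

3.75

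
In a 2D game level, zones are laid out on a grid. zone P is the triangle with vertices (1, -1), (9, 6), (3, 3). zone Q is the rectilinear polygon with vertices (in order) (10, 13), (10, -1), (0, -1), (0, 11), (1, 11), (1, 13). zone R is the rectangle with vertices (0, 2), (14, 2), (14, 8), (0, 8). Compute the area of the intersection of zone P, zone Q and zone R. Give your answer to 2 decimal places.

The intersection is the polygon with vertices (9,6), (4.429,2), (2.5,2), (3,3).
By the shoelace formula its area is 6.11.

6.11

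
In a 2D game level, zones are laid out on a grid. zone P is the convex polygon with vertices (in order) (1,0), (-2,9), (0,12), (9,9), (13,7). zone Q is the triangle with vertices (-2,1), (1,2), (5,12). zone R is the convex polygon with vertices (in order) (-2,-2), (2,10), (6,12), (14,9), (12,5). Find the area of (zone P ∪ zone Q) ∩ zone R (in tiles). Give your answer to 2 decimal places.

|zone P ∪ zone Q| = 94.839.
|(zone P ∪ zone Q) ∩ zone R| = 74.07.

74.07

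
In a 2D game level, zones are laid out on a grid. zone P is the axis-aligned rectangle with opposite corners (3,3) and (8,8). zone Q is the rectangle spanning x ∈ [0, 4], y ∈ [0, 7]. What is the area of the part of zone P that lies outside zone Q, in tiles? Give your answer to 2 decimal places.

|zone P∩zone Q|: x∈[3,4], y∈[3,7] → 1·4 = 4.
|zone P| = 25.
|zone P ∖ zone Q| = |zone P| − |zone P∩zone Q| = 25 − 4 = 21.00.

21.00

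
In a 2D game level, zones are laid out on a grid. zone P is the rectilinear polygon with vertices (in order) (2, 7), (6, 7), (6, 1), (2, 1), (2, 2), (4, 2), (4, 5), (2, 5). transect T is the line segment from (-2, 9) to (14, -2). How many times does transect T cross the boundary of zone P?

4

The segment meets the boundary at (4,4.875), (3.818,5), (2,6.25), (6,3.5).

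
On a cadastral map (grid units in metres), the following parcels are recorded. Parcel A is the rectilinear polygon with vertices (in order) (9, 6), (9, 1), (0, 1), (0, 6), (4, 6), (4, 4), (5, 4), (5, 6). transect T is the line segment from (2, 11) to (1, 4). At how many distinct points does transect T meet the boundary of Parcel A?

The segment meets the boundary at (1.286,6).

1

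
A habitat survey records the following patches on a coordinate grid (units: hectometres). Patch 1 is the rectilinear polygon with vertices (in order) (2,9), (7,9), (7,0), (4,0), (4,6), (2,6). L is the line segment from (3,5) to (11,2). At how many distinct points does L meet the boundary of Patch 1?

The segment meets the boundary at (7,3.5), (4,4.625).

2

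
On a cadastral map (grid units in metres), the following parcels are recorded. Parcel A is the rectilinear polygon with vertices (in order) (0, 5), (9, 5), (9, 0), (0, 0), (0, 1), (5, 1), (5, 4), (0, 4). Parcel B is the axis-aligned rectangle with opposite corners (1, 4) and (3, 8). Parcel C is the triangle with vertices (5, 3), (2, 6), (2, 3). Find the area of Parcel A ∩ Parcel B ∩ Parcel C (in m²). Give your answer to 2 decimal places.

1.00

The intersection is the polygon with vertices (3,4), (2,4), (2,5), (3,5).
By the shoelace formula its area is 1.00.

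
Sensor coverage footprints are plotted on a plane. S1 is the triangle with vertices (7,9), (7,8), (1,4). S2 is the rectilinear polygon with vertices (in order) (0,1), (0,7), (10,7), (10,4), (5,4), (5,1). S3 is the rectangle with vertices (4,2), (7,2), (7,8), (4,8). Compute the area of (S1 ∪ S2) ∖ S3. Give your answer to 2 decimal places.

34.60

|S1 ∪ S2| = 46.65.
|(S1 ∪ S2) ∩ S3| = 12.05.
|(S1 ∪ S2) ∖ S3| = 46.65 − 12.05 = 34.60.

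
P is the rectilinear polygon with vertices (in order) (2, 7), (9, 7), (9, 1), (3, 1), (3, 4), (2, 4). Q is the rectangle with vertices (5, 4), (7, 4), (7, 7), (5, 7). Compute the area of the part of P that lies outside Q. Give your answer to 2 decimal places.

|P| = 39, |P∩Q| = 6.
|P ∖ Q| = |P| − |P∩Q| = 39 − 6 = 33.00.

33.00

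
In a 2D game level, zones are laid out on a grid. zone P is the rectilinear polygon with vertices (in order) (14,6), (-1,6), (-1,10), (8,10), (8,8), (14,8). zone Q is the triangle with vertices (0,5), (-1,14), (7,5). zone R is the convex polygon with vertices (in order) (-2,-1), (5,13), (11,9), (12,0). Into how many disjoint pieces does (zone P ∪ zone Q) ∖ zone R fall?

(zone P ∪ zone Q) ∖ zone R splits into 2 disjoint pieces (area 21.5278, area 5.5556).

2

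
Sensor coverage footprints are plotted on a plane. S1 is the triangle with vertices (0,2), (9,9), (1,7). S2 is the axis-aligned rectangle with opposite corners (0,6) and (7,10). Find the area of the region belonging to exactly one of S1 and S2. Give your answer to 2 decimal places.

28.48

|S1| = 19, |S2| = 28, |S1∩S2| = 9.2587.
|S1 △ S2| = |S1| + |S2| − 2·|S1∩S2| = 19 + 28 − 18.5175 = 28.48.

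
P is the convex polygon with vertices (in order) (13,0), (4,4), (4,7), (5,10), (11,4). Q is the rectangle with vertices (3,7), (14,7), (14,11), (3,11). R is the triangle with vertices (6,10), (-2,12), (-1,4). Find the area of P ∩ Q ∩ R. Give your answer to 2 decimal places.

The intersection is the polygon with vertices (5.462,9.539), (4.6,8.8), (5,10).
By the shoelace formula its area is 0.37.

0.37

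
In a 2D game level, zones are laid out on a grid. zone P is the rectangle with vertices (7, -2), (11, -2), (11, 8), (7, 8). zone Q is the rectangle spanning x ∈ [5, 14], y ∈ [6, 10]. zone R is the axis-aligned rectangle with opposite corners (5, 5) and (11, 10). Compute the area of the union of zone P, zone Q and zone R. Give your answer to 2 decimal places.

70.00

By inclusion–exclusion:
Individual areas: |zone P| = 40, |zone Q| = 36, |zone R| = 30.
|zone P∩zone Q|: x∈[7,11], y∈[6,8] → 4·2 = 8.
|zone P∩zone R|: x∈[7,11], y∈[5,8] → 4·3 = 12.
|zone Q∩zone R|: x∈[5,11], y∈[6,10] → 6·4 = 24.
|zone P∩zone Q∩zone R| = 8.
|zone P ∪ zone Q ∪ zone R| = 106 − 44 + 8 = 70.00.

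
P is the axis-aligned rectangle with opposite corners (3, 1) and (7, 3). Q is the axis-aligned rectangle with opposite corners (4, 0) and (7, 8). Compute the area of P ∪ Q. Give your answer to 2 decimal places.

26.00

By inclusion–exclusion:
Individual areas: |P| = 8, |Q| = 24.
|P∩Q|: x∈[4,7], y∈[1,3] → 3·2 = 6.
|P ∪ Q| = 32 − 6 = 26.00.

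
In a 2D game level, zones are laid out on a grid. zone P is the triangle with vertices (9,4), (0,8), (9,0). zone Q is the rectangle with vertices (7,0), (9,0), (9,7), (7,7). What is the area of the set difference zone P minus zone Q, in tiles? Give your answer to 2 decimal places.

|zone P| = 18, |zone P∩zone Q| = 7.1111.
|zone P ∖ zone Q| = |zone P| − |zone P∩zone Q| = 18 − 7.1111 = 10.89.

10.89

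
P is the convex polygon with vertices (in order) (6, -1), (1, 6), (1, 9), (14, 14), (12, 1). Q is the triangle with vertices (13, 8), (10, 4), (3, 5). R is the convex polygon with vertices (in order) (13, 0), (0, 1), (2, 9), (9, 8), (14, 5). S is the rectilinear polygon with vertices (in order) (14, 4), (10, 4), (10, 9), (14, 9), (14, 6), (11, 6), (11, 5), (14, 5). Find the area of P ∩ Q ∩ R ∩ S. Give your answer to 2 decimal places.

The intersection is the polygon with vertices (10.333,7.2), (11.759,6.345), (11.5,6), (11,6), (11,5.333), (10,4), (10,7.1).
By the shoelace formula its area is 2.77.

2.77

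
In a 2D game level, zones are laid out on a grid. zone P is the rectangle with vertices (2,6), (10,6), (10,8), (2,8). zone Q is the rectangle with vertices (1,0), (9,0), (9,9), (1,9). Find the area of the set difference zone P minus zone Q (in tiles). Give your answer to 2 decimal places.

2.00

|zone P∩zone Q|: x∈[2,9], y∈[6,8] → 7·2 = 14.
|zone P| = 16.
|zone P ∖ zone Q| = |zone P| − |zone P∩zone Q| = 16 − 14 = 2.00.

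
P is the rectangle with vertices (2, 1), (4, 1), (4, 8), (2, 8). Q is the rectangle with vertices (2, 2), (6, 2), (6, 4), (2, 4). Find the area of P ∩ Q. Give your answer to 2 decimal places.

|P∩Q|: x∈[2,4], y∈[2,4] → 2·2 = 4.

4.00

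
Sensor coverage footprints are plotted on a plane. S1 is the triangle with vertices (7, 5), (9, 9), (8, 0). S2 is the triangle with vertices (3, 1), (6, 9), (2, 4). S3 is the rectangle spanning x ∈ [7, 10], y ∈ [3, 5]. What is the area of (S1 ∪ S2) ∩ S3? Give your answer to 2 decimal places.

2.49

The region (S1 ∪ S2) ∩ S3 is the polygon with vertices (8.333,3), (7.4,3), (7,5), (8.556,5).
By the shoelace formula its area is 2.49.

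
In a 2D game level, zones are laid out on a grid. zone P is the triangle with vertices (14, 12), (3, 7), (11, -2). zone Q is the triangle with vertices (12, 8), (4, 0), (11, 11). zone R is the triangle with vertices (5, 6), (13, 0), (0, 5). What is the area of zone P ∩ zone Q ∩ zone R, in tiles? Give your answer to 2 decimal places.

The intersection is the polygon with vertices (6.765,2.765), (6.179,3.424), (6.908,4.569), (7.857,3.857).
By the shoelace formula its area is 1.48.

1.48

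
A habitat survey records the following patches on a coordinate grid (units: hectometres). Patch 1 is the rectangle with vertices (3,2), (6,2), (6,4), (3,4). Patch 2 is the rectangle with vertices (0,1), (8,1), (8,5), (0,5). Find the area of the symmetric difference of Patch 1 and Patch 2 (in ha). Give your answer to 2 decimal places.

|Patch 1∩Patch 2|: x∈[3,6], y∈[2,4] → 3·2 = 6.
|Patch 1 △ Patch 2| = |Patch 1| + |Patch 2| − 2·|Patch 1∩Patch 2| = 6 + 32 − 12 = 26.00.

26.00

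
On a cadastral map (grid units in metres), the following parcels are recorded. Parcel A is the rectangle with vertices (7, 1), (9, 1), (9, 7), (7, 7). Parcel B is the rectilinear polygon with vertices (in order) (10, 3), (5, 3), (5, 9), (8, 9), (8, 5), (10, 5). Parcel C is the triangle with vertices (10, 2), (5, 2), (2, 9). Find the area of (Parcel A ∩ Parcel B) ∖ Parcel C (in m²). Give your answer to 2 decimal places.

|Parcel A ∩ Parcel B| = 6.
|(Parcel A ∩ Parcel B) ∩ Parcel C| = 1.5089.
|(Parcel A ∩ Parcel B) ∖ Parcel C| = 6 − 1.5089 = 4.49.

4.49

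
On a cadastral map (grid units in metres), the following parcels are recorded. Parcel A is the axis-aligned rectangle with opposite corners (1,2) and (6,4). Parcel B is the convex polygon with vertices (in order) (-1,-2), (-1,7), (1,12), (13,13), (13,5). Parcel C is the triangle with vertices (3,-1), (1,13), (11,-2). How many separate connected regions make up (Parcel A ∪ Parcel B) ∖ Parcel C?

(Parcel A ∪ Parcel B) ∖ Parcel C splits into 2 disjoint pieces (area 34.9961, area 77.3158).

2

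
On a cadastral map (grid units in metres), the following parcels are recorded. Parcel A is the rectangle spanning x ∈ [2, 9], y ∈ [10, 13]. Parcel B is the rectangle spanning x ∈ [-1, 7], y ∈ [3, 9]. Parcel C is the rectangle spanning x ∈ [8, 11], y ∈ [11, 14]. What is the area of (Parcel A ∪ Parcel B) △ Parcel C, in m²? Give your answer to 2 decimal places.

|Parcel A ∪ Parcel B| = 69.
|(Parcel A ∪ Parcel B) ∩ Parcel C| = 2.
|(Parcel A ∪ Parcel B) △ Parcel C| = 69 + 9 − 4 = 74.00.

74.00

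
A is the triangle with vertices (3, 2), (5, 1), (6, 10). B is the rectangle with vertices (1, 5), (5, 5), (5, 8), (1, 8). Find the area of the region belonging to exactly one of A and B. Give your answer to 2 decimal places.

|A| = 9.5, |B| = 12, |A∩B| = 1.0208.
|A △ B| = |A| + |B| − 2·|A∩B| = 9.5 + 12 − 2.0417 = 19.46.

19.46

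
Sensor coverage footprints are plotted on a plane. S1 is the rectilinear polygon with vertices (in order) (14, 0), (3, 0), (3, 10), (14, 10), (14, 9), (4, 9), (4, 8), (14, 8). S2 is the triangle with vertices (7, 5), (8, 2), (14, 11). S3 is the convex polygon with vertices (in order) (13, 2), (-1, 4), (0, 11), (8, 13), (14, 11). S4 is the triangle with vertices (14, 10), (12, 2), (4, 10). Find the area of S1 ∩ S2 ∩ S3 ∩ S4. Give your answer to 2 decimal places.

6.88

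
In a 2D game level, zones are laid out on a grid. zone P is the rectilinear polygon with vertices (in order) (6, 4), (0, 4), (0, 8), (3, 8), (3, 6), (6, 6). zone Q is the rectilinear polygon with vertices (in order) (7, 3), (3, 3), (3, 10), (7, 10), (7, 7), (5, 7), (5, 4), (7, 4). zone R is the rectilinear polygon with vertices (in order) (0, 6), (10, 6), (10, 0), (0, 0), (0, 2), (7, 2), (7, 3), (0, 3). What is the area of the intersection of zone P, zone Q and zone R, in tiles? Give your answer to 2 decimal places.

4.00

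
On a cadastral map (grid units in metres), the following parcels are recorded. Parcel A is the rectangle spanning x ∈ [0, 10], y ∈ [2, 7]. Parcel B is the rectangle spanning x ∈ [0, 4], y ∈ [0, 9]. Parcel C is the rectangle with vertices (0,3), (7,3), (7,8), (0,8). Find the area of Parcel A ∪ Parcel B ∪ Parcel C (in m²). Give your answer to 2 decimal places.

By inclusion–exclusion:
Individual areas: |Parcel A| = 50, |Parcel B| = 36, |Parcel C| = 35.
|Parcel A∩Parcel B|: x∈[0,4], y∈[2,7] → 4·5 = 20.
|Parcel A∩Parcel C|: x∈[0,7], y∈[3,7] → 7·4 = 28.
|Parcel B∩Parcel C|: x∈[0,4], y∈[3,8] → 4·5 = 20.
|Parcel A∩Parcel B∩Parcel C| = 16.
|Parcel A ∪ Parcel B ∪ Parcel C| = 121 − 68 + 16 = 69.00.

69.00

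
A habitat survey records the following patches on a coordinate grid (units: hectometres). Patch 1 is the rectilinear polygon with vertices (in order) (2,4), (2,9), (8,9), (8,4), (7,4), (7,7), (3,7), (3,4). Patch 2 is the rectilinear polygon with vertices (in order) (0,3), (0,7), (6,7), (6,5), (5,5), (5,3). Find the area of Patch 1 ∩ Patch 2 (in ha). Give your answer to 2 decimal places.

3.00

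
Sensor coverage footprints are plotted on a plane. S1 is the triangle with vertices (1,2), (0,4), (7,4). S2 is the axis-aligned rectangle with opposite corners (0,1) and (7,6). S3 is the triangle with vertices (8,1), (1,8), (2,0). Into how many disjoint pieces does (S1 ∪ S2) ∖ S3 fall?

2

(S1 ∪ S2) ∖ S3 splits into 2 disjoint pieces (area 7.8125, area 8).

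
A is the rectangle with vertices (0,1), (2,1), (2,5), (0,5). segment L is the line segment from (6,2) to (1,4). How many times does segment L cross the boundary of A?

1

The segment meets the boundary at (2,3.6).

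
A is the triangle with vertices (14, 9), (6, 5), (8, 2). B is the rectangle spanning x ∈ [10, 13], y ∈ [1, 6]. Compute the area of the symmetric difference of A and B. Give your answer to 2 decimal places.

28.62

|A| = 16, |B| = 15, |A∩B| = 1.1905.
|A △ B| = |A| + |B| − 2·|A∩B| = 16 + 15 − 2.381 = 28.62.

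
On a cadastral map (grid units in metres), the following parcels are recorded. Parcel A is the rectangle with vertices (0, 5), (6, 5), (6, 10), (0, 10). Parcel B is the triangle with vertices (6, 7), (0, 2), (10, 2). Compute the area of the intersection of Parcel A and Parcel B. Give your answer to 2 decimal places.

The intersection is the polygon with vertices (6,5), (3.6,5), (6,7).
By the shoelace formula its area is 2.40.

2.40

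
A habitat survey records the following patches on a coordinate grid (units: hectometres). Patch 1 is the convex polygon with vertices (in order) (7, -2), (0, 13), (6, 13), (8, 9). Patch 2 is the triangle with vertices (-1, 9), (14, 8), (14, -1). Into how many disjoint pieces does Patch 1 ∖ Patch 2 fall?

2

Patch 1 ∖ Patch 2 splits into 2 disjoint pieces (area 12.2525, area 26.6677).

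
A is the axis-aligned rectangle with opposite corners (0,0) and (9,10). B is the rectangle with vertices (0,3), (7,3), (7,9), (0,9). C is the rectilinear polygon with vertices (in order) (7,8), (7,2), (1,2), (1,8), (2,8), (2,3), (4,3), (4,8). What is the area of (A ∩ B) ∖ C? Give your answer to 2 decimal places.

|A ∩ B| = 42.
|(A ∩ B) ∩ C| = 20.
|(A ∩ B) ∖ C| = 42 − 20 = 22.00.

22.00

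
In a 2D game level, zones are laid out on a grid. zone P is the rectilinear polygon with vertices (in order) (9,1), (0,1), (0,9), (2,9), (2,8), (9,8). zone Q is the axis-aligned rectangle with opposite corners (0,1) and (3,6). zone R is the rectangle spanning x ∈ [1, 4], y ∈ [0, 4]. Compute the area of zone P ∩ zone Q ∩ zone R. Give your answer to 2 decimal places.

6.00

The intersection is the polygon with vertices (3,1), (1,1), (1,4), (3,4).
By the shoelace formula its area is 6.00.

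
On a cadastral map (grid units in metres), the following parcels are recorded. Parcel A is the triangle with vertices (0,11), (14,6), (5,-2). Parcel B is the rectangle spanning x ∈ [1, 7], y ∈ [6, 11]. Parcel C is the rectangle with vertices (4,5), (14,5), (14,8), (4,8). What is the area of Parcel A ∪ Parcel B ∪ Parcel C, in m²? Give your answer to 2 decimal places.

94.34

By inclusion–exclusion:
Individual areas: |Parcel A| = 78.5, |Parcel B| = 30, |Parcel C| = 30.
|Parcel A∩Parcel B| = 20.3209.
|Parcel A∩Parcel C| = 23.8375.
|Parcel B∩Parcel C|: x∈[4,7], y∈[6,8] → 3·2 = 6.
|Parcel A∩Parcel B∩Parcel C| = 6.
|Parcel A ∪ Parcel B ∪ Parcel C| = 138.5 − 50.1584 + 6 = 94.34.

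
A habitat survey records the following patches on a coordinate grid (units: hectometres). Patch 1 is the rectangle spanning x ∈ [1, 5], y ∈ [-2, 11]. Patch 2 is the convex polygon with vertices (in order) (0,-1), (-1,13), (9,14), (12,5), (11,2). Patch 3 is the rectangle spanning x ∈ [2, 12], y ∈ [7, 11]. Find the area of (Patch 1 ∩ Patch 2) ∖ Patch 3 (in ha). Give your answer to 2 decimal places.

32.73

|Patch 1 ∩ Patch 2| = 44.7273.
|(Patch 1 ∩ Patch 2) ∩ Patch 3| = 12.
|(Patch 1 ∩ Patch 2) ∖ Patch 3| = 44.7273 − 12 = 32.73.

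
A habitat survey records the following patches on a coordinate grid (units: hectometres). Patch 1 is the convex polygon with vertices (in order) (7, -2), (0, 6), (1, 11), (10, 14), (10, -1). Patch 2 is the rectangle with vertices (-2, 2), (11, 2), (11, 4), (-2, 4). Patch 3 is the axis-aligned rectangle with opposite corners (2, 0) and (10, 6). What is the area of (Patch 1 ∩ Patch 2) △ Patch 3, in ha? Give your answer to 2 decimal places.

33.32

|Patch 1 ∩ Patch 2| = 14.75.
|(Patch 1 ∩ Patch 2) ∩ Patch 3| = 14.7143.
|(Patch 1 ∩ Patch 2) △ Patch 3| = 14.75 + 48 − 29.4286 = 33.32.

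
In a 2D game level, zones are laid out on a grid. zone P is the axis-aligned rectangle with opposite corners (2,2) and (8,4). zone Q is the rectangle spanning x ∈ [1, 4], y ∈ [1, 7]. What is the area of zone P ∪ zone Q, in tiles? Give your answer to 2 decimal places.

26.00

By inclusion–exclusion:
Individual areas: |zone P| = 12, |zone Q| = 18.
|zone P∩zone Q|: x∈[2,4], y∈[2,4] → 2·2 = 4.
|zone P ∪ zone Q| = 30 − 4 = 26.00.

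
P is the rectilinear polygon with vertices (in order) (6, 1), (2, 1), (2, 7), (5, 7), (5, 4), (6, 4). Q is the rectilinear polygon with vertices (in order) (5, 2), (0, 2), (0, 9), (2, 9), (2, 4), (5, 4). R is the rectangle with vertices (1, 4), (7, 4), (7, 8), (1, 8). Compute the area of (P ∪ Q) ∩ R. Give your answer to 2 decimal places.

13.00

|P ∪ Q| = 35.
|(P ∪ Q) ∩ R| = 13.00.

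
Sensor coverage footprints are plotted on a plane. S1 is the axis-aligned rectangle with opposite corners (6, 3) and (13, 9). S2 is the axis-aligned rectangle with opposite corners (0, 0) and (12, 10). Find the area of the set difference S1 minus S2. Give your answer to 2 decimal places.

|S1∩S2|: x∈[6,12], y∈[3,9] → 6·6 = 36.
|S1| = 42.
|S1 ∖ S2| = |S1| − |S1∩S2| = 42 − 36 = 6.00.

6.00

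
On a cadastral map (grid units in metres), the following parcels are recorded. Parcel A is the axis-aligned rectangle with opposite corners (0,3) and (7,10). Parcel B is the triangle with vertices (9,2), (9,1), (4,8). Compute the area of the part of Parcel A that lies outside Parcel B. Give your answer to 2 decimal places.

|Parcel A| = 49, |Parcel A∩Parcel B| = 0.9.
|Parcel A ∖ Parcel B| = |Parcel A| − |Parcel A∩Parcel B| = 49 − 0.9 = 48.10.

48.10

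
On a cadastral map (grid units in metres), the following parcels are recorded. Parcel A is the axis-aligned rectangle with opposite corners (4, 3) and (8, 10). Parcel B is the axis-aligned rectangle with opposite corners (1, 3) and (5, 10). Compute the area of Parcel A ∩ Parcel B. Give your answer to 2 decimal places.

7.00

|Parcel A∩Parcel B|: x∈[4,5], y∈[3,10] → 1·7 = 7.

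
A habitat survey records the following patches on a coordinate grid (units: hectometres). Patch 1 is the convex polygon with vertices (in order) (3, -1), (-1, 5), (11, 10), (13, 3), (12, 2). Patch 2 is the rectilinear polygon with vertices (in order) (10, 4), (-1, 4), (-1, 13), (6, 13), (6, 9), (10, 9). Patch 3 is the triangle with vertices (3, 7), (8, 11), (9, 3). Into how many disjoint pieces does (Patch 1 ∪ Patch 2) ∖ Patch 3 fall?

(Patch 1 ∪ Patch 2) ∖ Patch 3 is a single connected region.

1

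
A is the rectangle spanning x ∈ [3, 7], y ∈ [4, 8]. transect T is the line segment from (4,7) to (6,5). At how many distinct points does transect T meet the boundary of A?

The segment lies entirely inside A and never meets its boundary.

0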